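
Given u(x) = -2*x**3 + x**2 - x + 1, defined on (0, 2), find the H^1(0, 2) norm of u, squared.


||u||_{H^1}^2 = 7544/35

The H^1 norm (squared) on an interval (0, L) is
  ||u||_{H^1}^2 = ∫_0^L u(x)^2 dx + ∫_0^L u'(x)^2 dx.
Compute u'(x) = -6*x**2 + 2*x - 1.
Then u(x)^2 = 4*x**6 - 4*x**5 + 5*x**4 - 6*x**3 + 3*x**2 - 2*x + 1 and u'(x)^2 = 36*x**4 - 24*x**3 + 16*x**2 - 4*x + 1.
Integrate each monomial from 0 to 2 using ∫_0^2 c·x^n dx = c·2^(n+1)/(n+1):
  ∫_0^2 u(x)^2 dx = ∫_0^2 (4*x^6 - 4*x^5 + 5*x^4 - 6*x^3 + 3*x^2 - 2*x + 1) dx. Term by term:
    ∫_0^2 4*x^6 dx = 512/7;  ∫_0^2 -4*x^5 dx = -128/3;  ∫_0^2 5*x^4 dx = 32;
    ∫_0^2 -6*x^3 dx = -24;  ∫_0^2 3*x^2 dx = 8;  ∫_0^2 -2*x dx = -4;
    ∫_0^2 1 dx = 2.
  Sum: 512/7 − 128/3 + 32 − 24 + 8 − 4 + 2 = 934/21.
  ∫_0^2 u'(x)^2 dx = ∫_0^2 (36*x^4 - 24*x^3 + 16*x^2 - 4*x + 1) dx. Term by term:
    ∫_0^2 36*x^4 dx = 1152/5;  ∫_0^2 -24*x^3 dx = -96;  ∫_0^2 16*x^2 dx = 128/3;
    ∫_0^2 -4*x dx = -8;  ∫_0^2 1 dx = 2.
  Sum: 1152/5 − 96 + 128/3 − 8 + 2 = 2566/15.
Adding: ||u||_{H^1}^2 = 934/21 + 2566/15 = 7544/35.


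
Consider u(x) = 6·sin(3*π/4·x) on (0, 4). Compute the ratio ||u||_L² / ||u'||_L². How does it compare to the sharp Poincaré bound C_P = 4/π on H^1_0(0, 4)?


||u||_L² / ||u'||_L² = 4/(3*π) < C_P = 4/π.

u(x) = 6·sin(3*π/4·x), so u'(x) = 9*π*cos(3*π*x/4)/2.
Writing u(x) = A·sin(kπx/L) with A = 6 and k = 3, use ∫_0^L sin²(kπx/L) dx = L/2 and ∫_0^L cos²(kπx/L) dx = L/2.
u² = 36·sin²(3*π/4·x) and (u')² = 81*π^2/4·cos²(3*π/4·x), and each of sin², cos² integrates to L/2 = 2 over (0, 4).
∫_0^4 u² dx = 72, so ||u||_L² = 6*sqrt(2).
∫_0^4 (u')² dx = 81*π^2/2, so ||u'||_L² = 9*sqrt(2)*π/2.
Ratio ||u||_L² / ||u'||_L² = 4/(3*π).
Sharp Poincaré constant on H^1_0(0, 4) is C_P = L/π = 4/π, achieved by sin(π/4·x).
This is the k = 3 harmonic; the ratio L/(kπ) is strictly less than C_P = L/π, consistent with the sharp inequality ||u||_L² ≤ C_P ||u'||_L².


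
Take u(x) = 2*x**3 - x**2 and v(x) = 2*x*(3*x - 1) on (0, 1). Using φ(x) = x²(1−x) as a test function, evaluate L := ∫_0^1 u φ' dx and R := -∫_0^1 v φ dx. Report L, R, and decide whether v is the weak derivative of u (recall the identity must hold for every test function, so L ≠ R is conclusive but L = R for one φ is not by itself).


LHS = -1/10, RHS = -1/10. Yes, v = u' weakly.

u(x) = 2*x**3 - x**2, classical derivative u'(x) = 6*x**2 - 2*x.
φ(x) = x²(1−x), so φ'(x) = x*(2 - 3*x).
Note φ(0) = φ(1) = 0, so the boundary term u·φ vanishes.
LHS = ∫_0^1 u(x) φ'(x) dx = ∫_0^1 (-6*x^5 + 7*x^4 - 2*x^3) dx. Term by term:
  ∫_0^1 -6*x^5 dx = -1;  ∫_0^1 7*x^4 dx = 7/5;  ∫_0^1 -2*x^3 dx = -1/2.
Sum: -1 + 7/5 − 1/2 = -1/10.
So LHS = -1/10.
∫_0^1 v(x) φ(x) dx = ∫_0^1 (-6*x^5 + 8*x^4 - 2*x^3) dx. Term by term:
  ∫_0^1 -6*x^5 dx = -1;  ∫_0^1 8*x^4 dx = 8/5;  ∫_0^1 -2*x^3 dx = -1/2.
Sum: -1 + 8/5 − 1/2 = 1/10.
So RHS = -∫_0^1 v(x) φ(x) dx = -1/10.
LHS = RHS, so the identity holds for this test φ.
Moreover u is smooth here and v(x) = u'(x) = 6*x**2 - 2*x pointwise, so the identity holds for every test function. Hence v is the weak derivative of u.


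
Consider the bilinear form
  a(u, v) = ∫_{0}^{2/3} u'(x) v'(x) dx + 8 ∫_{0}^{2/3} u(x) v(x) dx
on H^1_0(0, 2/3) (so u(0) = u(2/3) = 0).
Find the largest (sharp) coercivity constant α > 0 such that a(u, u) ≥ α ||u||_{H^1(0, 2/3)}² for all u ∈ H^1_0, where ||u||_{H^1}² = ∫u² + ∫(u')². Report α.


α = 1

Coercivity of a(·,·) on H^1_0(0, 2/3) means a(u, u) ≥ α ||u||_{H^1}² for every u ∈ H^1_0.
The interval has length L = 2/3, and Poincaré/coercivity depend only on L. Here a(u, u) = ∫(u')² + (8)·∫u².
Here c = 8 ≥ 1, so a(u,u) = ∫(u')² + c∫u² ≥ ∫(u')² + ∫u² = ||u||_{H^1}², i.e. α = 1 works. No larger α is possible: a(u,u) ≥ α||u||_{H^1}² means (1−α)∫(u')² ≥ (α−c)∫u², and for the modes u_n = sin(nπ(x−x₀)/L) (x₀ the left endpoint) one has ∫u_n²/∫(u_n')² = (L/(nπ))² → 0, so a(u_n,u_n)/||u_n||_{H^1}² → 1. Hence the optimal constant is α = 1.
Therefore α = 1.


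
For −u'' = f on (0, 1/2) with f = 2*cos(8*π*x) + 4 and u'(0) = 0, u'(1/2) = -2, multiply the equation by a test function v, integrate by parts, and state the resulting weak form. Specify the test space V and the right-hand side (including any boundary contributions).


V = H^1(0, 1/2) (v unrestricted at boundary; u is determined up to an additive constant); weak form: ∫_0^1/2 u'v' dx = ∫_0^1/2 (2*cos(8*π*x) + 4) v dx − 2·v(1/2) for all v ∈ V.

Multiply both sides by a test function v and integrate from 0 to 1/2:
  ∫_0^1/2 −u''(x) v(x) dx = ∫_0^1/2 f(x) v(x) dx.
Integrate the LHS by parts once:
  ∫_0^1/2 −u'' v dx = −[u'(x) v(x)]_0^1/2 + ∫_0^1/2 u'(x) v'(x) dx.
Thus ∫_0^1/2 u'(x) v'(x) dx = ∫_0^1/2 f(x) v(x) dx + [u'(x) v(x)]_0^1/2.
Choose V so that boundary terms are either known or forced to vanish.
u has inhomogeneous Neumann u'(0) = 0, u'(1/2) = -2. [u' v]_0^1/2 = (-2)·v(1/2) − (0)·v(0) = − 2·v(1/2). Take V = H^1(0, 1/2); boundary term becomes part of RHS.
Weak formulation: find u (satisfying any essential BC) such that ∫_0^1/2 u'(x) v'(x) dx = ∫_0^1/2 f v dx − 2·v(1/2) for all v ∈ V (Neumann data are natural BCs: they enter the RHS as boundary terms).
Substituting f(x) = 2*cos(8*π*x) + 4, the right-hand side is ∫_0^1/2 (2*cos(8*π*x) + 4) v dx − 2·v(1/2).
Compatibility check (pure Neumann): taking v ≡ 1 ∈ V gives 0 = ∫_0^1/2 f dx + (-2) − (0), i.e. ∫_0^1/2 f dx must equal u'(0) − u'(1/2) = 2. Indeed ∫_0^1/2 (2*cos(8*π*x) + 4) dx = 2, so the data are compatible. The solution is then unique only up to an additive constant (fix it e.g. by requiring ∫_0^1/2 u dx = 0).


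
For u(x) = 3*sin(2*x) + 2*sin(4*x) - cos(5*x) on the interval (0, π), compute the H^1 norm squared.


||u||_{H^1(0,π)}^2 = 7696/63 + 139*π/2

u'(x) = 5*sin(5*x) + 6*cos(2*x) + 8*cos(4*x).
Expand u² and (u')² and integrate term by term on (0, π), using: for integers n ≥ 1, ∫_0^π sin²(nx) dx = ∫_0^π cos²(nx) dx = π/2; for n ≠ n', ∫_0^π sin(nx)sin(n'x) dx = ∫_0^π cos(nx)cos(n'x) dx = 0; and by product-to-sum, ∫_0^π sin(nx)cos(n'x) dx = ½∫_0^π [sin((n+n')x) + sin((n−n')x)] dx, which is 0 when n+n' is even and 2n/(n²−n'²) when n+n' is odd (it need not vanish on (0, π)).
  u² squared terms: (-1)²·∫cos(5x)² dx = 1·π/2 = π/2;  (2)²·∫sin(4x)² dx = 4·π/2 = 2*π;  (3)²·∫sin(2x)² dx = 9·π/2 = 9*π/2.
  u² cross terms: 2·(-1)·(2)·∫cos(5x)·sin(4x) dx = -4·(-8/9) = 32/9;  2·(-1)·(3)·∫cos(5x)·sin(2x) dx = -6·(-4/21) = 8/7;  2·(2)·(3)·∫sin(4x)·sin(2x) dx = 12·(0) = 0.
  So ∫_0^π u² dx = π/2 + 2*π + 9*π/2 + 32/9 + 8/7 + 0 = 296/63 + 7*π.
  (u')² squared terms: (5)²·∫sin(5x)² dx = 25·π/2 = 25*π/2;  (6)²·∫cos(2x)² dx = 36·π/2 = 18*π;  (8)²·∫cos(4x)² dx = 64·π/2 = 32*π.
  (u')² cross terms: 2·(5)·(6)·∫sin(5x)·cos(2x) dx = 60·(10/21) = 200/7;  2·(5)·(8)·∫sin(5x)·cos(4x) dx = 80·(10/9) = 800/9;  2·(6)·(8)·∫cos(2x)·cos(4x) dx = 96·(0) = 0.
  So ∫_0^π (u')² dx = 25*π/2 + 18*π + 32*π + 200/7 + 800/9 + 0 = 7400/63 + 125*π/2.
||u||_{H^1}^2 = (296/63 + 7*π) + (7400/63 + 125*π/2) = 7696/63 + 139*π/2.


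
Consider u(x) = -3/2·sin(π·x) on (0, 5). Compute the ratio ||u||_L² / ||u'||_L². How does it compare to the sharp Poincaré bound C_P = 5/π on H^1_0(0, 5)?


||u||_L² / ||u'||_L² = 1/π < C_P = 5/π.

u(x) = -3/2·sin(π·x), so u'(x) = -3*π*cos(π*x)/2.
Writing u(x) = A·sin(kπx/L) with A = -3/2 and k = 5, use ∫_0^L sin²(kπx/L) dx = L/2 and ∫_0^L cos²(kπx/L) dx = L/2.
u² = 9/4·sin²(π·x) and (u')² = 9*π^2/4·cos²(π·x), and each of sin², cos² integrates to L/2 = 5/2 over (0, 5).
∫_0^5 u² dx = 45/8, so ||u||_L² = 3*sqrt(10)/4.
∫_0^5 (u')² dx = 45*π^2/8, so ||u'||_L² = 3*sqrt(10)*π/4.
Ratio ||u||_L² / ||u'||_L² = 1/π.
Sharp Poincaré constant on H^1_0(0, 5) is C_P = L/π = 5/π, achieved by sin(π/5·x).
This is the k = 5 harmonic; the ratio L/(kπ) is strictly less than C_P = L/π, consistent with the sharp inequality ||u||_L² ≤ C_P ||u'||_L².


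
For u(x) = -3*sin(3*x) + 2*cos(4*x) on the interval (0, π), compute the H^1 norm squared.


||u||_{H^1(0,π)}^2 = 1224/7 + 79*π

u'(x) = -8*sin(4*x) - 9*cos(3*x).
Expand u² and (u')² and integrate term by term on (0, π), using: for integers n ≥ 1, ∫_0^π sin²(nx) dx = ∫_0^π cos²(nx) dx = π/2; for n ≠ n', ∫_0^π sin(nx)sin(n'x) dx = ∫_0^π cos(nx)cos(n'x) dx = 0; and by product-to-sum, ∫_0^π sin(nx)cos(n'x) dx = ½∫_0^π [sin((n+n')x) + sin((n−n')x)] dx, which is 0 when n+n' is even and 2n/(n²−n'²) when n+n' is odd (it need not vanish on (0, π)).
  u² squared terms: (-3)²·∫sin(3x)² dx = 9·π/2 = 9*π/2;  (2)²·∫cos(4x)² dx = 4·π/2 = 2*π.
  u² cross terms: 2·(-3)·(2)·∫sin(3x)·cos(4x) dx = -12·(-6/7) = 72/7.
  So ∫_0^π u² dx = 9*π/2 + 2*π + 72/7 = 72/7 + 13*π/2.
  (u')² squared terms: (-9)²·∫cos(3x)² dx = 81·π/2 = 81*π/2;  (-8)²·∫sin(4x)² dx = 64·π/2 = 32*π.
  (u')² cross terms: 2·(-9)·(-8)·∫cos(3x)·sin(4x) dx = 144·(8/7) = 1152/7.
  So ∫_0^π (u')² dx = 81*π/2 + 32*π + 1152/7 = 1152/7 + 145*π/2.
||u||_{H^1}^2 = (72/7 + 13*π/2) + (1152/7 + 145*π/2) = 1224/7 + 79*π.


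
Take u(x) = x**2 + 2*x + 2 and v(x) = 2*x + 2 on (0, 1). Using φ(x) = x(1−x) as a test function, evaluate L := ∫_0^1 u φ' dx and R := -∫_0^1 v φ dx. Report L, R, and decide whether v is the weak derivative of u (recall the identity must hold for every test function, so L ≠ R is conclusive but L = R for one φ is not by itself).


LHS = -1/2, RHS = -1/2. Yes, v = u' weakly.

u(x) = x**2 + 2*x + 2, classical derivative u'(x) = 2*x + 2.
φ(x) = x(1−x), so φ'(x) = 1 - 2*x.
Note φ(0) = φ(1) = 0, so the boundary term u·φ vanishes.
LHS = ∫_0^1 u(x) φ'(x) dx = ∫_0^1 (-2*x^3 - 3*x^2 - 2*x + 2) dx. Term by term:
  ∫_0^1 -2*x^3 dx = -1/2;  ∫_0^1 -3*x^2 dx = -1;  ∫_0^1 -2*x dx = -1;
  ∫_0^1 2 dx = 2.
Sum: -1/2 − 1 − 1 + 2 = -1/2.
So LHS = -1/2.
∫_0^1 v(x) φ(x) dx = ∫_0^1 (-2*x^3 + 2*x) dx. Term by term:
  ∫_0^1 -2*x^3 dx = -1/2;  ∫_0^1 2*x dx = 1.
Sum: -1/2 + 1 = 1/2.
So RHS = -∫_0^1 v(x) φ(x) dx = -1/2.
LHS = RHS, so the identity holds for this test φ.
Moreover u is smooth here and v(x) = u'(x) = 2*x + 2 pointwise, so the identity holds for every test function. Hence v is the weak derivative of u.


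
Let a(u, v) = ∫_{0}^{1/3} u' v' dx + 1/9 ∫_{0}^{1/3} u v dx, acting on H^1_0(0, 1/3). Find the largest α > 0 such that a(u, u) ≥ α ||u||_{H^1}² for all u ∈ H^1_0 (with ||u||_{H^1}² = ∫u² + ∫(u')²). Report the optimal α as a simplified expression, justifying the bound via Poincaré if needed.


α = (1 + 81*π^2)/(9*(1 + 9*π^2))

Coercivity of a(·,·) on H^1_0(0, 1/3) means a(u, u) ≥ α ||u||_{H^1}² for every u ∈ H^1_0.
The interval has length L = 1/3, and Poincaré/coercivity depend only on L. Here a(u, u) = ∫(u')² + (1/9)·∫u².
Here 0 < c = 1/9 < 1. The condition a(u,u) ≥ α||u||_{H^1}² reads (1−α)∫(u')² ≥ (α−c)∫u². Any admissible α is ≤ 1 (rapidly oscillating u have ∫u²/∫(u')² → 0), and α = 1 would force 0 ≥ (1−c)∫u², impossible since c < 1; so 1−α > 0. By the sharp Poincaré inequality on H^1_0 of an interval of length L, ∫(u')² ≥ (π/L)²∫u² with equality for the first sine mode sin(π(x−x₀)/L) (x₀ the left endpoint), so the inequality holds for all u iff (1−α)(π/L)² ≥ α − c, i.e. α ≤ ((π/L)² + c)/((π/L)² + 1) = (1 + c(L/π)²)/(1 + (L/π)²). With (π/L)² = 9*π^2 and c = 1/9, the largest admissible constant is α = ((π/L)² + c)/((π/L)² + 1).
Simplifying, α = (1 + 81*π^2)/(9*(1 + 9*π^2)).


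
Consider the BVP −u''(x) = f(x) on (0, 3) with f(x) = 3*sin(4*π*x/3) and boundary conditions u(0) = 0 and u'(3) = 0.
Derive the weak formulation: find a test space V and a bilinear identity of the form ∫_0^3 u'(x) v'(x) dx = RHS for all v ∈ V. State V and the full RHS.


V = {v ∈ H^1(0, 3) : v(0) = 0} (test functions vanish at x = 0 where u is specified); weak form: ∫_0^3 u'v' dx = ∫_0^3 (3*sin(4*π*x/3)) v dx for all v ∈ V.

Multiply both sides by a test function v and integrate from 0 to 3:
  ∫_0^3 −u''(x) v(x) dx = ∫_0^3 f(x) v(x) dx.
Integrate the LHS by parts once:
  ∫_0^3 −u'' v dx = −[u'(x) v(x)]_0^3 + ∫_0^3 u'(x) v'(x) dx.
Thus ∫_0^3 u'(x) v'(x) dx = ∫_0^3 f(x) v(x) dx + [u'(x) v(x)]_0^3.
Choose V so that boundary terms are either known or forced to vanish.
Mixed BC: u(0) = 0 (Dirichlet) and u'(3) = 0 (Neumann). Define V = {v ∈ H^1(0, 3) : v(0) = 0}. Then [u' v]_0^3 = u'(3)·v(3) − u'(0)·0 = 0.
Weak formulation: find u (satisfying any essential BC) such that ∫_0^3 u'(x) v'(x) dx = ∫_0^3 f v dx for all v ∈ V (Dirichlet at 0 absorbed into V; the Neumann datum at x = 3 is zero, so no boundary term remains).
Substituting f(x) = 3*sin(4*π*x/3), the right-hand side is ∫_0^3 (3*sin(4*π*x/3)) v dx.


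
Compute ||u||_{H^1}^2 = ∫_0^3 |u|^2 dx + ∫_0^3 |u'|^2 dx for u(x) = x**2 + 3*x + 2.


||u||_{H^1}^2 = 4701/10

The H^1 norm (squared) on an interval (0, L) is
  ||u||_{H^1}^2 = ∫_0^L u(x)^2 dx + ∫_0^L u'(x)^2 dx.
Compute u'(x) = 2*x + 3.
Then u(x)^2 = x**4 + 6*x**3 + 13*x**2 + 12*x + 4 and u'(x)^2 = 4*x**2 + 12*x + 9.
Integrate each monomial from 0 to 3 using ∫_0^3 c·x^n dx = c·3^(n+1)/(n+1):
  ∫_0^3 u(x)^2 dx = ∫_0^3 (x^4 + 6*x^3 + 13*x^2 + 12*x + 4) dx. Term by term:
    ∫_0^3 x^4 dx = 243/5;  ∫_0^3 6*x^3 dx = 243/2;  ∫_0^3 13*x^2 dx = 117;
    ∫_0^3 12*x dx = 54;  ∫_0^3 4 dx = 12.
  Sum: 243/5 + 243/2 + 117 + 54 + 12 = 3531/10.
  ∫_0^3 u'(x)^2 dx = ∫_0^3 (4*x^2 + 12*x + 9) dx. Term by term:
    ∫_0^3 4*x^2 dx = 36;  ∫_0^3 12*x dx = 54;  ∫_0^3 9 dx = 27.
  Sum: 36 + 54 + 27 = 117.
Adding: ||u||_{H^1}^2 = 3531/10 + 117 = 4701/10.


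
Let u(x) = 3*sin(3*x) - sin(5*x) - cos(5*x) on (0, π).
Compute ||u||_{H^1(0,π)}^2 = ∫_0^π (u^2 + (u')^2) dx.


||u||_{H^1(0,π)}^2 = 71*π

u'(x) = 5*sin(5*x) + 9*cos(3*x) - 5*cos(5*x).
Expand u² and (u')² and integrate term by term on (0, π), using: for integers n ≥ 1, ∫_0^π sin²(nx) dx = ∫_0^π cos²(nx) dx = π/2; for n ≠ n', ∫_0^π sin(nx)sin(n'x) dx = ∫_0^π cos(nx)cos(n'x) dx = 0; and by product-to-sum, ∫_0^π sin(nx)cos(n'x) dx = ½∫_0^π [sin((n+n')x) + sin((n−n')x)] dx, which is 0 when n+n' is even and 2n/(n²−n'²) when n+n' is odd (it need not vanish on (0, π)).
  u² squared terms: (-1)²·∫cos(5x)² dx = 1·π/2 = π/2;  (-1)²·∫sin(5x)² dx = 1·π/2 = π/2;  (3)²·∫sin(3x)² dx = 9·π/2 = 9*π/2.
  u² cross terms: 2·(-1)·(-1)·∫cos(5x)·sin(5x) dx = 2·(0) = 0;  2·(-1)·(3)·∫cos(5x)·sin(3x) dx = -6·(0) = 0;  2·(-1)·(3)·∫sin(5x)·sin(3x) dx = -6·(0) = 0.
  So ∫_0^π u² dx = π/2 + π/2 + 9*π/2 + 0 + 0 + 0 = 11*π/2.
  (u')² squared terms: (-5)²·∫cos(5x)² dx = 25·π/2 = 25*π/2;  (5)²·∫sin(5x)² dx = 25·π/2 = 25*π/2;  (9)²·∫cos(3x)² dx = 81·π/2 = 81*π/2.
  (u')² cross terms: 2·(-5)·(5)·∫cos(5x)·sin(5x) dx = -50·(0) = 0;  2·(-5)·(9)·∫cos(5x)·cos(3x) dx = -90·(0) = 0;  2·(5)·(9)·∫sin(5x)·cos(3x) dx = 90·(0) = 0.
  So ∫_0^π (u')² dx = 25*π/2 + 25*π/2 + 81*π/2 + 0 + 0 + 0 = 131*π/2.
||u||_{H^1}^2 = (11*π/2) + (131*π/2) = 71*π.


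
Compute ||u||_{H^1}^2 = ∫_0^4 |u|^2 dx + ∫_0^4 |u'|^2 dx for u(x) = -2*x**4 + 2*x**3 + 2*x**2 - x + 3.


||u||_{H^1}^2 = 8238472/63

The H^1 norm (squared) on an interval (0, L) is
  ||u||_{H^1}^2 = ∫_0^L u(x)^2 dx + ∫_0^L u'(x)^2 dx.
Compute u'(x) = -8*x**3 + 6*x**2 + 4*x - 1.
Then u(x)^2 = 4*x**8 - 8*x**7 - 4*x**6 + 12*x**5 - 12*x**4 + 8*x**3 + 13*x**2 - 6*x + 9 and u'(x)^2 = 64*x**6 - 96*x**5 - 28*x**4 + 64*x**3 + 4*x**2 - 8*x + 1.
Integrate each monomial from 0 to 4 using ∫_0^4 c·x^n dx = c·4^(n+1)/(n+1):
  ∫_0^4 u(x)^2 dx = ∫_0^4 (4*x^8 - 8*x^7 - 4*x^6 + 12*x^5 - 12*x^4 + 8*x^3 + 13*x^2 - 6*x + 9) dx. Term by term:
    ∫_0^4 4*x^8 dx = 1048576/9;  ∫_0^4 -8*x^7 dx = -65536;  ∫_0^4 -4*x^6 dx = -65536/7;
    ∫_0^4 12*x^5 dx = 8192;  ∫_0^4 -12*x^4 dx = -12288/5;  ∫_0^4 8*x^3 dx = 512;
    ∫_0^4 13*x^2 dx = 832/3;  ∫_0^4 -6*x dx = -48;  ∫_0^4 9 dx = 36.
  Sum: 1048576/9 − 65536 − 65536/7 + 8192 − 12288/5 + 512 + 832/3 − 48 + 36 = 15158396/315.
  ∫_0^4 u'(x)^2 dx = ∫_0^4 (64*x^6 - 96*x^5 - 28*x^4 + 64*x^3 + 4*x^2 - 8*x + 1) dx. Term by term:
    ∫_0^4 64*x^6 dx = 1048576/7;  ∫_0^4 -96*x^5 dx = -65536;  ∫_0^4 -28*x^4 dx = -28672/5;
    ∫_0^4 64*x^3 dx = 4096;  ∫_0^4 4*x^2 dx = 256/3;  ∫_0^4 -8*x dx = -64;
    ∫_0^4 1 dx = 4.
  Sum: 1048576/7 − 65536 − 28672/5 + 4096 + 256/3 − 64 + 4 = 8677988/105.
Adding: ||u||_{H^1}^2 = 15158396/315 + 8677988/105 = 8238472/63.


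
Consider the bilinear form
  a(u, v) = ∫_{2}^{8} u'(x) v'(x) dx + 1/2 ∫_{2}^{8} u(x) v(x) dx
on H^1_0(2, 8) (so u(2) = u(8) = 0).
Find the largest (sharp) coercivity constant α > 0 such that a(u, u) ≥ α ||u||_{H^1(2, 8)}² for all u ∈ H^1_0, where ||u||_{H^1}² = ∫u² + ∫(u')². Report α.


α = (π^2 + 18)/(π^2 + 36)

Coercivity of a(·,·) on H^1_0(2, 8) means a(u, u) ≥ α ||u||_{H^1}² for every u ∈ H^1_0.
The interval has length L = 6, and Poincaré/coercivity depend only on L. Here a(u, u) = ∫(u')² + (1/2)·∫u².
Here 0 < c = 1/2 < 1. The condition a(u,u) ≥ α||u||_{H^1}² reads (1−α)∫(u')² ≥ (α−c)∫u². Any admissible α is ≤ 1 (rapidly oscillating u have ∫u²/∫(u')² → 0), and α = 1 would force 0 ≥ (1−c)∫u², impossible since c < 1; so 1−α > 0. By the sharp Poincaré inequality on H^1_0 of an interval of length L, ∫(u')² ≥ (π/L)²∫u² with equality for the first sine mode sin(π(x−x₀)/L) (x₀ the left endpoint), so the inequality holds for all u iff (1−α)(π/L)² ≥ α − c, i.e. α ≤ ((π/L)² + c)/((π/L)² + 1) = (1 + c(L/π)²)/(1 + (L/π)²). With (π/L)² = π^2/36 and c = 1/2, the largest admissible constant is α = ((π/L)² + c)/((π/L)² + 1).
Simplifying, α = (π^2 + 18)/(π^2 + 36).


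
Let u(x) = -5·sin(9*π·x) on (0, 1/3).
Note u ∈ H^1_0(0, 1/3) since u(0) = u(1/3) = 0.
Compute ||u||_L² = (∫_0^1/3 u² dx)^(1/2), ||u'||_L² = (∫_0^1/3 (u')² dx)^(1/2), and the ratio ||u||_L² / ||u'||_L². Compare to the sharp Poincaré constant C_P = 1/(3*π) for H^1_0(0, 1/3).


||u||_L² / ||u'||_L² = 1/(9*π) < C_P = 1/(3*π).

u(x) = -5·sin(9*π·x), so u'(x) = -45*π*cos(9*π*x).
Writing u(x) = A·sin(kπx/L) with A = -5 and k = 3, use ∫_0^L sin²(kπx/L) dx = L/2 and ∫_0^L cos²(kπx/L) dx = L/2.
u² = 25·sin²(9*π·x) and (u')² = 2025*π^2·cos²(9*π·x), and each of sin², cos² integrates to L/2 = 1/6 over (0, 1/3).
∫_0^1/3 u² dx = 25/6, so ||u||_L² = 5*sqrt(6)/6.
∫_0^1/3 (u')² dx = 675*π^2/2, so ||u'||_L² = 15*sqrt(6)*π/2.
Ratio ||u||_L² / ||u'||_L² = 1/(9*π).
Sharp Poincaré constant on H^1_0(0, 1/3) is C_P = L/π = 1/(3*π), achieved by sin(3*π·x).
This is the k = 3 harmonic; the ratio L/(kπ) is strictly less than C_P = L/π, consistent with the sharp inequality ||u||_L² ≤ C_P ||u'||_L².


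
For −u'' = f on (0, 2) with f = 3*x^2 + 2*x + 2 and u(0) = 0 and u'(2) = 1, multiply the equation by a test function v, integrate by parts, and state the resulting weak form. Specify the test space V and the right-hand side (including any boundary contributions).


V = {v ∈ H^1(0, 2) : v(0) = 0} (test functions vanish at x = 0 where u is specified); weak form: ∫_0^2 u'v' dx = ∫_0^2 (3*x^2 + 2*x + 2) v dx + v(2) for all v ∈ V.

Multiply both sides by a test function v and integrate from 0 to 2:
  ∫_0^2 −u''(x) v(x) dx = ∫_0^2 f(x) v(x) dx.
Integrate the LHS by parts once:
  ∫_0^2 −u'' v dx = −[u'(x) v(x)]_0^2 + ∫_0^2 u'(x) v'(x) dx.
Thus ∫_0^2 u'(x) v'(x) dx = ∫_0^2 f(x) v(x) dx + [u'(x) v(x)]_0^2.
Choose V so that boundary terms are either known or forced to vanish.
Mixed BC: u(0) = 0 (Dirichlet) and u'(2) = 1 (Neumann). Define V = {v ∈ H^1(0, 2) : v(0) = 0}. Then [u' v]_0^2 = u'(2)·v(2) − u'(0)·0 = v(2).
Weak formulation: find u (satisfying any essential BC) such that ∫_0^2 u'(x) v'(x) dx = ∫_0^2 f v dx + v(2) for all v ∈ V (Dirichlet at 0 absorbed into V; Neumann datum at x = 2 contributes the boundary term).
Substituting f(x) = 3*x^2 + 2*x + 2, the right-hand side is ∫_0^2 (3*x^2 + 2*x + 2) v dx + v(2).


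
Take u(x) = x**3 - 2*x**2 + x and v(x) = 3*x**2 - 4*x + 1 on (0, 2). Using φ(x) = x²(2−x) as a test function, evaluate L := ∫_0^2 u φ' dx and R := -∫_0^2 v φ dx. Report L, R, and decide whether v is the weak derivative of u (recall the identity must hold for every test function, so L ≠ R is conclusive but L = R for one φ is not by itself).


LHS = -4/3, RHS = -4/3. Yes, v = u' weakly.

u(x) = x**3 - 2*x**2 + x, classical derivative u'(x) = 3*x**2 - 4*x + 1.
φ(x) = x²(2−x), so φ'(x) = x*(4 - 3*x).
Note φ(0) = φ(2) = 0, so the boundary term u·φ vanishes.
LHS = ∫_0^2 u(x) φ'(x) dx = ∫_0^2 (-3*x^5 + 10*x^4 - 11*x^3 + 4*x^2) dx. Term by term:
  ∫_0^2 -3*x^5 dx = -32;  ∫_0^2 10*x^4 dx = 64;  ∫_0^2 -11*x^3 dx = -44;
  ∫_0^2 4*x^2 dx = 32/3.
Sum: -32 + 64 − 44 + 32/3 = -4/3.
So LHS = -4/3.
∫_0^2 v(x) φ(x) dx = ∫_0^2 (-3*x^5 + 10*x^4 - 9*x^3 + 2*x^2) dx. Term by term:
  ∫_0^2 -3*x^5 dx = -32;  ∫_0^2 10*x^4 dx = 64;  ∫_0^2 -9*x^3 dx = -36;
  ∫_0^2 2*x^2 dx = 16/3.
Sum: -32 + 64 − 36 + 16/3 = 4/3.
So RHS = -∫_0^2 v(x) φ(x) dx = -4/3.
LHS = RHS, so the identity holds for this test φ.
Moreover u is smooth here and v(x) = u'(x) = 3*x**2 - 4*x + 1 pointwise, so the identity holds for every test function. Hence v is the weak derivative of u.


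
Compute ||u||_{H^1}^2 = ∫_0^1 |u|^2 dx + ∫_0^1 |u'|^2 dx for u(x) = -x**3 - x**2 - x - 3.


||u||_{H^1}^2 = 999/35

The H^1 norm (squared) on an interval (0, L) is
  ||u||_{H^1}^2 = ∫_0^L u(x)^2 dx + ∫_0^L u'(x)^2 dx.
Compute u'(x) = -3*x**2 - 2*x - 1.
Then u(x)^2 = x**6 + 2*x**5 + 3*x**4 + 8*x**3 + 7*x**2 + 6*x + 9 and u'(x)^2 = 9*x**4 + 12*x**3 + 10*x**2 + 4*x + 1.
Integrate each monomial from 0 to 1 using ∫_0^1 c·x^n dx = c·1^(n+1)/(n+1):
  ∫_0^1 u(x)^2 dx = ∫_0^1 (x^6 + 2*x^5 + 3*x^4 + 8*x^3 + 7*x^2 + 6*x + 9) dx. Term by term:
    ∫_0^1 x^6 dx = 1/7;  ∫_0^1 2*x^5 dx = 1/3;  ∫_0^1 3*x^4 dx = 3/5;
    ∫_0^1 8*x^3 dx = 2;  ∫_0^1 7*x^2 dx = 7/3;  ∫_0^1 6*x dx = 3;
    ∫_0^1 9 dx = 9.
  Sum: 1/7 + 1/3 + 3/5 + 2 + 7/3 + 3 + 9 = 1828/105.
  ∫_0^1 u'(x)^2 dx = ∫_0^1 (9*x^4 + 12*x^3 + 10*x^2 + 4*x + 1) dx. Term by term:
    ∫_0^1 9*x^4 dx = 9/5;  ∫_0^1 12*x^3 dx = 3;  ∫_0^1 10*x^2 dx = 10/3;
    ∫_0^1 4*x dx = 2;  ∫_0^1 1 dx = 1.
  Sum: 9/5 + 3 + 10/3 + 2 + 1 = 167/15.
Adding: ||u||_{H^1}^2 = 1828/105 + 167/15 = 999/35.


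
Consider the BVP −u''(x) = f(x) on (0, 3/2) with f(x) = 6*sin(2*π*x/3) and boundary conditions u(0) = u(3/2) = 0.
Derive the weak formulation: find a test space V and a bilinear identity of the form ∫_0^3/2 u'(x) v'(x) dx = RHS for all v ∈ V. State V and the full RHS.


V = H^1_0(0, 3/2) (so v(0) = v(3/2) = 0); weak form: ∫_0^3/2 u'v' dx = ∫_0^3/2 (6*sin(2*π*x/3)) v dx for all v ∈ V.

Multiply both sides by a test function v and integrate from 0 to 3/2:
  ∫_0^3/2 −u''(x) v(x) dx = ∫_0^3/2 f(x) v(x) dx.
Integrate the LHS by parts once:
  ∫_0^3/2 −u'' v dx = −[u'(x) v(x)]_0^3/2 + ∫_0^3/2 u'(x) v'(x) dx.
Thus ∫_0^3/2 u'(x) v'(x) dx = ∫_0^3/2 f(x) v(x) dx + [u'(x) v(x)]_0^3/2.
Choose V so that boundary terms are either known or forced to vanish.
u is Dirichlet: u(0) = u(3/2) = 0. Let V = H^1_0(0, 3/2); then v(0) = v(3/2) = 0, and [u' v]_0^3/2 = 0.
Weak formulation: find u (satisfying any essential BC) such that ∫_0^3/2 u'(x) v'(x) dx = ∫_0^3/2 f v dx for all v ∈ V.
Substituting f(x) = 6*sin(2*π*x/3), the right-hand side is ∫_0^3/2 (6*sin(2*π*x/3)) v dx.


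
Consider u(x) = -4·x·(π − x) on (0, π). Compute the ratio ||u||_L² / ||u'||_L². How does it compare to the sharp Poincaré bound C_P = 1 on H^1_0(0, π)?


||u||_L² / ||u'||_L² = sqrt(10)*π/10 < C_P = 1.

u(x) = -4·x·(π − x), so u'(x) = 8*x - 4*π.
u(x) = -4·x·(π − x) vanishes at x = 0 and x = π, so u ∈ H^1_0(0, π). Differentiate via the product rule and integrate the resulting polynomials term by term.
  ∫_0^π u² dx = ∫_0^π (16*x^4 - 32*π*x^3 + 16*π^2*x^2) dx. Term by term:
    ∫_0^π 16*x^4 dx = 16*π^5/5;  ∫_0^π -32*π*x^3 dx = -8*π^5;  ∫_0^π 16*π^2*x^2 dx = 16*π^5/3.
  Sum: 16*π^5/5 − 8*π^5 + 16*π^5/3 = 8*π^5/15.
  ∫_0^π (u')² dx = ∫_0^π (64*x^2 - 64*π*x + 16*π^2) dx. Term by term:
    ∫_0^π 64*x^2 dx = 64*π^3/3;  ∫_0^π -64*π*x dx = -32*π^3;  ∫_0^π 16*π^2 dx = 16*π^3.
  Sum: 64*π^3/3 − 32*π^3 + 16*π^3 = 16*π^3/3.
∫_0^π u² dx = 8*π^5/15, so ||u||_L² = 2*sqrt(30)*π^(5/2)/15.
∫_0^π (u')² dx = 16*π^3/3, so ||u'||_L² = 4*sqrt(3)*π^(3/2)/3.
Ratio ||u||_L² / ||u'||_L² = sqrt(10)*π/10.
Sharp Poincaré constant on H^1_0(0, π) is C_P = L/π = 1, achieved by sin(x).
A polynomial bump cannot attain the sharp Poincaré constant (only the first sine eigenfunction does), so the ratio is strictly less than C_P, consistent with ||u||_L² ≤ C_P ||u'||_L².


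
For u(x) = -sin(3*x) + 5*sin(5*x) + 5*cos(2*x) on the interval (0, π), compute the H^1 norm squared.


||u||_{H^1(0,π)}^2 = 1240/21 + 785*π/2

u'(x) = -10*sin(2*x) - 3*cos(3*x) + 25*cos(5*x).
Expand u² and (u')² and integrate term by term on (0, π), using: for integers n ≥ 1, ∫_0^π sin²(nx) dx = ∫_0^π cos²(nx) dx = π/2; for n ≠ n', ∫_0^π sin(nx)sin(n'x) dx = ∫_0^π cos(nx)cos(n'x) dx = 0; and by product-to-sum, ∫_0^π sin(nx)cos(n'x) dx = ½∫_0^π [sin((n+n')x) + sin((n−n')x)] dx, which is 0 when n+n' is even and 2n/(n²−n'²) when n+n' is odd (it need not vanish on (0, π)).
  u² squared terms: (-1)²·∫sin(3x)² dx = 1·π/2 = π/2;  (5)²·∫cos(2x)² dx = 25·π/2 = 25*π/2;  (5)²·∫sin(5x)² dx = 25·π/2 = 25*π/2.
  u² cross terms: 2·(-1)·(5)·∫sin(3x)·cos(2x) dx = -10·(6/5) = -12;  2·(-1)·(5)·∫sin(3x)·sin(5x) dx = -10·(0) = 0;  2·(5)·(5)·∫cos(2x)·sin(5x) dx = 50·(10/21) = 500/21.
  So ∫_0^π u² dx = π/2 + 25*π/2 + 25*π/2 − 12 + 0 + 500/21 = 248/21 + 51*π/2.
  (u')² squared terms: (-10)²·∫sin(2x)² dx = 100·π/2 = 50*π;  (-3)²·∫cos(3x)² dx = 9·π/2 = 9*π/2;  (25)²·∫cos(5x)² dx = 625·π/2 = 625*π/2.
  (u')² cross terms: 2·(-10)·(-3)·∫sin(2x)·cos(3x) dx = 60·(-4/5) = -48;  2·(-10)·(25)·∫sin(2x)·cos(5x) dx = -500·(-4/21) = 2000/21;  2·(-3)·(25)·∫cos(3x)·cos(5x) dx = -150·(0) = 0.
  So ∫_0^π (u')² dx = 50*π + 9*π/2 + 625*π/2 − 48 + 2000/21 + 0 = 992/21 + 367*π.
||u||_{H^1}^2 = (248/21 + 51*π/2) + (992/21 + 367*π) = 1240/21 + 785*π/2.


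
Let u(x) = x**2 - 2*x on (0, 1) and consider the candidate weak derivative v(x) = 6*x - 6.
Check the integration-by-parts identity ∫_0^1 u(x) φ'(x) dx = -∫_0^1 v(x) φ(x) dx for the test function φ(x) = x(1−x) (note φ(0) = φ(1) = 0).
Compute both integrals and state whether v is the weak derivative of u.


LHS = 1/6, RHS = 1/2. No, v is not the weak derivative of u.

u(x) = x**2 - 2*x, classical derivative u'(x) = 2*x - 2.
φ(x) = x(1−x), so φ'(x) = 1 - 2*x.
Note φ(0) = φ(1) = 0, so the boundary term u·φ vanishes.
LHS = ∫_0^1 u(x) φ'(x) dx = ∫_0^1 (-2*x^3 + 5*x^2 - 2*x) dx. Term by term:
  ∫_0^1 -2*x^3 dx = -1/2;  ∫_0^1 5*x^2 dx = 5/3;  ∫_0^1 -2*x dx = -1.
Sum: -1/2 + 5/3 − 1 = 1/6.
So LHS = 1/6.
∫_0^1 v(x) φ(x) dx = ∫_0^1 (-6*x^3 + 12*x^2 - 6*x) dx. Term by term:
  ∫_0^1 -6*x^3 dx = -3/2;  ∫_0^1 12*x^2 dx = 4;  ∫_0^1 -6*x dx = -3.
Sum: -3/2 + 4 − 3 = -1/2.
So RHS = -∫_0^1 v(x) φ(x) dx = 1/2.
LHS − RHS = -1/3 ≠ 0, so the identity fails.
(For a valid weak derivative the identity must hold for EVERY test function, in particular this one. The failure shows v is NOT the weak derivative of u.)
Correct weak derivative would be u'(x) = 2*x - 2.


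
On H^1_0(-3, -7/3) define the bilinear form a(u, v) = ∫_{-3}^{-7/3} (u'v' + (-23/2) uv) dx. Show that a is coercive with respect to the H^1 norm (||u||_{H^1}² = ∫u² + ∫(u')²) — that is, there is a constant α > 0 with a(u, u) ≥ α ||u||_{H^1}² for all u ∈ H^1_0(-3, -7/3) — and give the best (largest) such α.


α = (-46 + 9*π^2)/(4 + 9*π^2)

Coercivity of a(·,·) on H^1_0(-3, -7/3) means a(u, u) ≥ α ||u||_{H^1}² for every u ∈ H^1_0.
The interval has length L = 2/3, and Poincaré/coercivity depend only on L. Here a(u, u) = ∫(u')² + (-23/2)·∫u².
Here c = -23/2 < 0 with |c| < (π/L)² = 9*π^2/4, so coercivity still holds. The condition a(u,u) ≥ α||u||_{H^1}² reads (1−α)∫(u')² ≥ (α−c)∫u². Any admissible α is ≤ 1 (rapidly oscillating u have ∫u²/∫(u')² → 0), and α = 1 would force 0 ≥ (1−c)∫u², impossible since c < 1; so 1−α > 0. By the sharp Poincaré inequality on H^1_0 of an interval of length L, ∫(u')² ≥ (π/L)²∫u² with equality for the first sine mode sin(π(x−x₀)/L) (x₀ the left endpoint), so the inequality holds for all u iff (1−α)(π/L)² ≥ α − c, i.e. α ≤ ((π/L)² + c)/((π/L)² + 1) = (1 + c(L/π)²)/(1 + (L/π)²). (Direct route, valid since c ≤ 0: Poincaré gives c∫u² ≥ c(L/π)²∫(u')², so a(u,u) ≥ (1 + c(L/π)²)∫(u')², while ||u||_{H^1}² ≤ (1 + (L/π)²)∫(u')²; dividing yields the same α.) With (π/L)² = 9*π^2/4 and c = -23/2, the largest admissible constant is α = ((π/L)² + c)/((π/L)² + 1).
Simplifying, α = (-46 + 9*π^2)/(4 + 9*π^2).


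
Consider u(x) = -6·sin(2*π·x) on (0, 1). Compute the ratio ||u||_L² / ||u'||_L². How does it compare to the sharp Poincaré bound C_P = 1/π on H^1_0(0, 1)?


||u||_L² / ||u'||_L² = 1/(2*π) < C_P = 1/π.

u(x) = -6·sin(2*π·x), so u'(x) = -12*π*cos(2*π*x).
Writing u(x) = A·sin(kπx/L) with A = -6 and k = 2, use ∫_0^L sin²(kπx/L) dx = L/2 and ∫_0^L cos²(kπx/L) dx = L/2.
u² = 36·sin²(2*π·x) and (u')² = 144*π^2·cos²(2*π·x), and each of sin², cos² integrates to L/2 = 1/2 over (0, 1).
∫_0^1 u² dx = 18, so ||u||_L² = 3*sqrt(2).
∫_0^1 (u')² dx = 72*π^2, so ||u'||_L² = 6*sqrt(2)*π.
Ratio ||u||_L² / ||u'||_L² = 1/(2*π).
Sharp Poincaré constant on H^1_0(0, 1) is C_P = L/π = 1/π, achieved by sin(π·x).
This is the k = 2 harmonic; the ratio L/(kπ) is strictly less than C_P = L/π, consistent with the sharp inequality ||u||_L² ≤ C_P ||u'||_L².


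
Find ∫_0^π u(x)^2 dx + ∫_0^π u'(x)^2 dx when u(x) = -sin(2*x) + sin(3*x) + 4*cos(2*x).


||u||_{H^1(0,π)}^2 = 48 + 95*π/2

u'(x) = -8*sin(2*x) - 2*cos(2*x) + 3*cos(3*x).
Expand u² and (u')² and integrate term by term on (0, π), using: for integers n ≥ 1, ∫_0^π sin²(nx) dx = ∫_0^π cos²(nx) dx = π/2; for n ≠ n', ∫_0^π sin(nx)sin(n'x) dx = ∫_0^π cos(nx)cos(n'x) dx = 0; and by product-to-sum, ∫_0^π sin(nx)cos(n'x) dx = ½∫_0^π [sin((n+n')x) + sin((n−n')x)] dx, which is 0 when n+n' is even and 2n/(n²−n'²) when n+n' is odd (it need not vanish on (0, π)).
  u² squared terms: (-1)²·∫sin(2x)² dx = 1·π/2 = π/2;  (4)²·∫cos(2x)² dx = 16·π/2 = 8*π;  (1)²·∫sin(3x)² dx = 1·π/2 = π/2.
  u² cross terms: 2·(-1)·(4)·∫sin(2x)·cos(2x) dx = -8·(0) = 0;  2·(-1)·(1)·∫sin(2x)·sin(3x) dx = -2·(0) = 0;  2·(4)·(1)·∫cos(2x)·sin(3x) dx = 8·(6/5) = 48/5.
  So ∫_0^π u² dx = π/2 + 8*π + π/2 + 0 + 0 + 48/5 = 48/5 + 9*π.
  (u')² squared terms: (-8)²·∫sin(2x)² dx = 64·π/2 = 32*π;  (-2)²·∫cos(2x)² dx = 4·π/2 = 2*π;  (3)²·∫cos(3x)² dx = 9·π/2 = 9*π/2.
  (u')² cross terms: 2·(-8)·(-2)·∫sin(2x)·cos(2x) dx = 32·(0) = 0;  2·(-8)·(3)·∫sin(2x)·cos(3x) dx = -48·(-4/5) = 192/5;  2·(-2)·(3)·∫cos(2x)·cos(3x) dx = -12·(0) = 0.
  So ∫_0^π (u')² dx = 32*π + 2*π + 9*π/2 + 0 + 192/5 + 0 = 192/5 + 77*π/2.
||u||_{H^1}^2 = (48/5 + 9*π) + (192/5 + 77*π/2) = 48 + 95*π/2.


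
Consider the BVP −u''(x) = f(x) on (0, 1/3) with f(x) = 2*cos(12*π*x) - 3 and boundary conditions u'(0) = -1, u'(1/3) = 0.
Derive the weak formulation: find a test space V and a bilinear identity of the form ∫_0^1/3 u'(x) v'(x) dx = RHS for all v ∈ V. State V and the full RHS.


V = H^1(0, 1/3) (v unrestricted at boundary; u is determined up to an additive constant); weak form: ∫_0^1/3 u'v' dx = ∫_0^1/3 (2*cos(12*π*x) - 3) v dx + v(0) for all v ∈ V.

Multiply both sides by a test function v and integrate from 0 to 1/3:
  ∫_0^1/3 −u''(x) v(x) dx = ∫_0^1/3 f(x) v(x) dx.
Integrate the LHS by parts once:
  ∫_0^1/3 −u'' v dx = −[u'(x) v(x)]_0^1/3 + ∫_0^1/3 u'(x) v'(x) dx.
Thus ∫_0^1/3 u'(x) v'(x) dx = ∫_0^1/3 f(x) v(x) dx + [u'(x) v(x)]_0^1/3.
Choose V so that boundary terms are either known or forced to vanish.
u has inhomogeneous Neumann u'(0) = -1, u'(1/3) = 0. [u' v]_0^1/3 = (0)·v(1/3) − (-1)·v(0) = v(0). Take V = H^1(0, 1/3); boundary term becomes part of RHS.
Weak formulation: find u (satisfying any essential BC) such that ∫_0^1/3 u'(x) v'(x) dx = ∫_0^1/3 f v dx + v(0) for all v ∈ V (Neumann data are natural BCs: they enter the RHS as boundary terms).
Substituting f(x) = 2*cos(12*π*x) - 3, the right-hand side is ∫_0^1/3 (2*cos(12*π*x) - 3) v dx + v(0).
Compatibility check (pure Neumann): taking v ≡ 1 ∈ V gives 0 = ∫_0^1/3 f dx + (0) − (-1), i.e. ∫_0^1/3 f dx must equal u'(0) − u'(1/3) = -1. Indeed ∫_0^1/3 (2*cos(12*π*x) - 3) dx = -1, so the data are compatible. The solution is then unique only up to an additive constant (fix it e.g. by requiring ∫_0^1/3 u dx = 0).


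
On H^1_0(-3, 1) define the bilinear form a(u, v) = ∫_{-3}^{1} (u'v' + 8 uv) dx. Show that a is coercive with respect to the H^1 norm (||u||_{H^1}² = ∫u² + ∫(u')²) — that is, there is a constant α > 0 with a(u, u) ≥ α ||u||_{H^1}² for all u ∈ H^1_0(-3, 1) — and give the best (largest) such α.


α = 1

Coercivity of a(·,·) on H^1_0(-3, 1) means a(u, u) ≥ α ||u||_{H^1}² for every u ∈ H^1_0.
The interval has length L = 4, and Poincaré/coercivity depend only on L. Here a(u, u) = ∫(u')² + (8)·∫u².
Here c = 8 ≥ 1, so a(u,u) = ∫(u')² + c∫u² ≥ ∫(u')² + ∫u² = ||u||_{H^1}², i.e. α = 1 works. No larger α is possible: a(u,u) ≥ α||u||_{H^1}² means (1−α)∫(u')² ≥ (α−c)∫u², and for the modes u_n = sin(nπ(x−x₀)/L) (x₀ the left endpoint) one has ∫u_n²/∫(u_n')² = (L/(nπ))² → 0, so a(u_n,u_n)/||u_n||_{H^1}² → 1. Hence the optimal constant is α = 1.
Therefore α = 1.


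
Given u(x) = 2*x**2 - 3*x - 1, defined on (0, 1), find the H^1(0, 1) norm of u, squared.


||u||_{H^1}^2 = 29/5

The H^1 norm (squared) on an interval (0, L) is
  ||u||_{H^1}^2 = ∫_0^L u(x)^2 dx + ∫_0^L u'(x)^2 dx.
Compute u'(x) = 4*x - 3.
Then u(x)^2 = 4*x**4 - 12*x**3 + 5*x**2 + 6*x + 1 and u'(x)^2 = 16*x**2 - 24*x + 9.
Integrate each monomial from 0 to 1 using ∫_0^1 c·x^n dx = c·1^(n+1)/(n+1):
  ∫_0^1 u(x)^2 dx = ∫_0^1 (4*x^4 - 12*x^3 + 5*x^2 + 6*x + 1) dx. Term by term:
    ∫_0^1 4*x^4 dx = 4/5;  ∫_0^1 -12*x^3 dx = -3;  ∫_0^1 5*x^2 dx = 5/3;
    ∫_0^1 6*x dx = 3;  ∫_0^1 1 dx = 1.
  Sum: 4/5 − 3 + 5/3 + 3 + 1 = 52/15.
  ∫_0^1 u'(x)^2 dx = ∫_0^1 (16*x^2 - 24*x + 9) dx. Term by term:
    ∫_0^1 16*x^2 dx = 16/3;  ∫_0^1 -24*x dx = -12;  ∫_0^1 9 dx = 9.
  Sum: 16/3 − 12 + 9 = 7/3.
Adding: ||u||_{H^1}^2 = 52/15 + 7/3 = 29/5.


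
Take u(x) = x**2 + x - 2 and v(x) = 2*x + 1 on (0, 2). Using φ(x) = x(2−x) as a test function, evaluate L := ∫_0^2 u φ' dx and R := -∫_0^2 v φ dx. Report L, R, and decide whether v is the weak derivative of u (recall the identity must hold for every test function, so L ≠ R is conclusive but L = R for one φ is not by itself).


LHS = -4, RHS = -4. Yes, v = u' weakly.

u(x) = x**2 + x - 2, classical derivative u'(x) = 2*x + 1.
φ(x) = x(2−x), so φ'(x) = 2 - 2*x.
Note φ(0) = φ(2) = 0, so the boundary term u·φ vanishes.
LHS = ∫_0^2 u(x) φ'(x) dx = ∫_0^2 (-2*x^3 + 6*x - 4) dx. Term by term:
  ∫_0^2 -2*x^3 dx = -8;  ∫_0^2 6*x dx = 12;  ∫_0^2 -4 dx = -8.
Sum: -8 + 12 − 8 = -4.
So LHS = -4.
∫_0^2 v(x) φ(x) dx = ∫_0^2 (-2*x^3 + 3*x^2 + 2*x) dx. Term by term:
  ∫_0^2 -2*x^3 dx = -8;  ∫_0^2 3*x^2 dx = 8;  ∫_0^2 2*x dx = 4.
Sum: -8 + 8 + 4 = 4.
So RHS = -∫_0^2 v(x) φ(x) dx = -4.
LHS = RHS, so the identity holds for this test φ.
Moreover u is smooth here and v(x) = u'(x) = 2*x + 1 pointwise, so the identity holds for every test function. Hence v is the weak derivative of u.


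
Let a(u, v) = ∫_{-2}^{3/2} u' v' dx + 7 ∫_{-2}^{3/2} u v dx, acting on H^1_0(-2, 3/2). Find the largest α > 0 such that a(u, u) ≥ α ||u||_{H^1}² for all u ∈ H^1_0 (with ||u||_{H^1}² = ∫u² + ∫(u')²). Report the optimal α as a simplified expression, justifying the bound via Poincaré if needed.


α = 1

Coercivity of a(·,·) on H^1_0(-2, 3/2) means a(u, u) ≥ α ||u||_{H^1}² for every u ∈ H^1_0.
The interval has length L = 7/2, and Poincaré/coercivity depend only on L. Here a(u, u) = ∫(u')² + (7)·∫u².
Here c = 7 ≥ 1, so a(u,u) = ∫(u')² + c∫u² ≥ ∫(u')² + ∫u² = ||u||_{H^1}², i.e. α = 1 works. No larger α is possible: a(u,u) ≥ α||u||_{H^1}² means (1−α)∫(u')² ≥ (α−c)∫u², and for the modes u_n = sin(nπ(x−x₀)/L) (x₀ the left endpoint) one has ∫u_n²/∫(u_n')² = (L/(nπ))² → 0, so a(u_n,u_n)/||u_n||_{H^1}² → 1. Hence the optimal constant is α = 1.
Therefore α = 1.


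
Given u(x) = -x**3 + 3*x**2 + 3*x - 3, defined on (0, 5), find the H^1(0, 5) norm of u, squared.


||u||_{H^1}^2 = 12955/7

The H^1 norm (squared) on an interval (0, L) is
  ||u||_{H^1}^2 = ∫_0^L u(x)^2 dx + ∫_0^L u'(x)^2 dx.
Compute u'(x) = -3*x**2 + 6*x + 3.
Then u(x)^2 = x**6 - 6*x**5 + 3*x**4 + 24*x**3 - 9*x**2 - 18*x + 9 and u'(x)^2 = 9*x**4 - 36*x**3 + 18*x**2 + 36*x + 9.
Integrate each monomial from 0 to 5 using ∫_0^5 c·x^n dx = c·5^(n+1)/(n+1):
  ∫_0^5 u(x)^2 dx = ∫_0^5 (x^6 - 6*x^5 + 3*x^4 + 24*x^3 - 9*x^2 - 18*x + 9) dx. Term by term:
    ∫_0^5 x^6 dx = 78125/7;  ∫_0^5 -6*x^5 dx = -15625;  ∫_0^5 3*x^4 dx = 1875;
    ∫_0^5 24*x^3 dx = 3750;  ∫_0^5 -9*x^2 dx = -375;  ∫_0^5 -18*x dx = -225;
    ∫_0^5 9 dx = 45.
  Sum: 78125/7 − 15625 + 1875 + 3750 − 375 − 225 + 45 = 4240/7.
  ∫_0^5 u'(x)^2 dx = ∫_0^5 (9*x^4 - 36*x^3 + 18*x^2 + 36*x + 9) dx. Term by term:
    ∫_0^5 9*x^4 dx = 5625;  ∫_0^5 -36*x^3 dx = -5625;  ∫_0^5 18*x^2 dx = 750;
    ∫_0^5 36*x dx = 450;  ∫_0^5 9 dx = 45.
  Sum: 5625 − 5625 + 750 + 450 + 45 = 1245.
Adding: ||u||_{H^1}^2 = 4240/7 + 1245 = 12955/7.


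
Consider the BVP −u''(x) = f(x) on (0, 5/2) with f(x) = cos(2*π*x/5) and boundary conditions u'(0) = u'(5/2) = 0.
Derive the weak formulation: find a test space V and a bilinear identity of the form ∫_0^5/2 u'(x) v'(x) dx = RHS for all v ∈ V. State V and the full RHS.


V = H^1(0, 5/2) (no boundary constraint on v; u is determined up to an additive constant); weak form: ∫_0^5/2 u'v' dx = ∫_0^5/2 (cos(2*π*x/5)) v dx for all v ∈ V.

Multiply both sides by a test function v and integrate from 0 to 5/2:
  ∫_0^5/2 −u''(x) v(x) dx = ∫_0^5/2 f(x) v(x) dx.
Integrate the LHS by parts once:
  ∫_0^5/2 −u'' v dx = −[u'(x) v(x)]_0^5/2 + ∫_0^5/2 u'(x) v'(x) dx.
Thus ∫_0^5/2 u'(x) v'(x) dx = ∫_0^5/2 f(x) v(x) dx + [u'(x) v(x)]_0^5/2.
Choose V so that boundary terms are either known or forced to vanish.
u has homogeneous Neumann: u'(0) = u'(5/2) = 0. So [u' v]_0^5/2 = 0·v(5/2) − 0·v(0) = 0 for any v; take V = H^1(0, 5/2).
Weak formulation: find u (satisfying any essential BC) such that ∫_0^5/2 u'(x) v'(x) dx = ∫_0^5/2 f v dx for all v ∈ V (homogeneous Neumann, so boundary terms vanish).
Substituting f(x) = cos(2*π*x/5), the right-hand side is ∫_0^5/2 (cos(2*π*x/5)) v dx.
Compatibility check (pure Neumann): taking v ≡ 1 ∈ V gives 0 = ∫_0^5/2 f dx + (0) − (0), i.e. ∫_0^5/2 f dx must equal u'(0) − u'(5/2) = 0. Indeed ∫_0^5/2 (cos(2*π*x/5)) dx = 0, so the data are compatible. The solution is then unique only up to an additive constant (fix it e.g. by requiring ∫_0^5/2 u dx = 0).
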